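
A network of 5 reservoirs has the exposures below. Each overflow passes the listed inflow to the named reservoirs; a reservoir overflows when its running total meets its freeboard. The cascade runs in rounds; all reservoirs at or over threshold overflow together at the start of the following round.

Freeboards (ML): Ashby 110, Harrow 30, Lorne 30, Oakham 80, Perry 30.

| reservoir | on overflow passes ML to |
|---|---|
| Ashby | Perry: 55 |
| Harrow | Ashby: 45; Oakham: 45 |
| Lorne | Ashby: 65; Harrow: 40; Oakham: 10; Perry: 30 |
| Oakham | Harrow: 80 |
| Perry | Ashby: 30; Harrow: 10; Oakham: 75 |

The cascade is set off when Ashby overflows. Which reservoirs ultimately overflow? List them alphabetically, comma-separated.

Ashby, Perry

Round 1 — Ashby overflows (initial).
  Perry: +55 → 55 ≥ 30
Round 2 — Perry overflows.
  Harrow: +10 → 10 < 30
  Oakham: +75 → 75 < 80
No further overflows.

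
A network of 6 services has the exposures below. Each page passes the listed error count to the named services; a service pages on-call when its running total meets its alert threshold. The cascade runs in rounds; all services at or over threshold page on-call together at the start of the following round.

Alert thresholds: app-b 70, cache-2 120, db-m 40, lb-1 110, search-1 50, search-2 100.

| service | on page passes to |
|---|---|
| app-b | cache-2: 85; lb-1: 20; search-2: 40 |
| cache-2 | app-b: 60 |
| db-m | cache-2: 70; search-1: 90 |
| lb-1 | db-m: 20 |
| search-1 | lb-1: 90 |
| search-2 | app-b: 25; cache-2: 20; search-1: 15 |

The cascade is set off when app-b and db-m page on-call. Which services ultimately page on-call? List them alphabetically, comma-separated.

app-b, cache-2, db-m, lb-1, search-1

Round 1 — app-b, db-m page on-call (initial).
  cache-2: +85+70 → 155 ≥ 120
  lb-1: +20 → 20 < 110
  search-1: +90 → 90 ≥ 50
  search-2: +40 → 40 < 100
Round 2 — cache-2, search-1 page on-call.
  lb-1: +90 → 110 ≥ 110
Round 3 — lb-1 pages on-call.
No further pages.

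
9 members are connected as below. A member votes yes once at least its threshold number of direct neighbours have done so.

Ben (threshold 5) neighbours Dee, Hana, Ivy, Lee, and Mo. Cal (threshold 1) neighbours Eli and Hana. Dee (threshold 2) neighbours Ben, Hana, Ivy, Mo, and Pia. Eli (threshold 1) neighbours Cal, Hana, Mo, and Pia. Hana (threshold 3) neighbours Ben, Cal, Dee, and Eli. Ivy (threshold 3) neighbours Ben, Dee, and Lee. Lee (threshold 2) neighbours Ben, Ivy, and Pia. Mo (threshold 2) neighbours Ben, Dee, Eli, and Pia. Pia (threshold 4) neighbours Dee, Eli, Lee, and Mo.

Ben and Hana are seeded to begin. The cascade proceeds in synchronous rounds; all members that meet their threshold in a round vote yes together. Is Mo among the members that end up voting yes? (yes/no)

yes

Round 1 — Ben, Hana vote yes (initial).
Round 2 — checking thresholds:
  Cal: 1 of 2 neighbours ≥ 1, votes yes.
  Dee: 2 of 5 neighbours ≥ 2, votes yes.
  Eli: 1 of 4 neighbours ≥ 1, votes yes.
  Ivy: 1 of 3 neighbours < 3, not yet.
  Lee: 1 of 3 neighbours < 2, not yet.
  Mo: 1 of 4 neighbours < 2, not yet.
Round 3 — checking thresholds:
  Ivy: 2 of 3 neighbours < 3, not yet.
  Lee: 1 of 3 neighbours < 2, not yet.
  Mo: 3 of 4 neighbours ≥ 2, votes yes.
  Pia: 2 of 4 neighbours < 4, not yet.
Round 4 — no new yes votes; cascade stops.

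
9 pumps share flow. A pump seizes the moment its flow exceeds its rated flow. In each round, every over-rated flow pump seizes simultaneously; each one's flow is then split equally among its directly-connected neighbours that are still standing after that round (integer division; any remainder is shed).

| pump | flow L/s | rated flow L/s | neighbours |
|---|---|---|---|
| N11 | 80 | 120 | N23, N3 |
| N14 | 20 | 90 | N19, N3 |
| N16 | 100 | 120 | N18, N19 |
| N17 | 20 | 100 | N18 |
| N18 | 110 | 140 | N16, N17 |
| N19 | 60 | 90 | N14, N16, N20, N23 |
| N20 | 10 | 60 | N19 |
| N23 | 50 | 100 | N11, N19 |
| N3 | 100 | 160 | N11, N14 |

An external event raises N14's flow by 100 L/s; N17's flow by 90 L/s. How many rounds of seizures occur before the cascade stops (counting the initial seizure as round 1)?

3

Round 1 — N14 at 120 > 90; N17 at 110 > 100. N14, N17 seize.
  N14 sheds 120 L/s to N19, N3: 60 each.
    N19: 60+60 = 120 > 90
    N3: 100+60 = 160 ≤ 160
  N17 sheds 110 L/s to N18: 110 each.
    N18: 110+110 = 220 > 140
Round 2 — N18, N19 seize.
  N18 sheds 220 L/s to N16: 220 each.
    N16: 100+220 = 320 > 120
  N19 sheds 120 L/s to N16, N20, N23: 40 each.
    N16: 320+40 = 360 > 120
    N20: 10+40 = 50 ≤ 60
    N23: 50+40 = 90 ≤ 100
Round 3 — N16 seizes.
  N16 sheds 360 L/s: no online neighbours, lost.
No further seizures.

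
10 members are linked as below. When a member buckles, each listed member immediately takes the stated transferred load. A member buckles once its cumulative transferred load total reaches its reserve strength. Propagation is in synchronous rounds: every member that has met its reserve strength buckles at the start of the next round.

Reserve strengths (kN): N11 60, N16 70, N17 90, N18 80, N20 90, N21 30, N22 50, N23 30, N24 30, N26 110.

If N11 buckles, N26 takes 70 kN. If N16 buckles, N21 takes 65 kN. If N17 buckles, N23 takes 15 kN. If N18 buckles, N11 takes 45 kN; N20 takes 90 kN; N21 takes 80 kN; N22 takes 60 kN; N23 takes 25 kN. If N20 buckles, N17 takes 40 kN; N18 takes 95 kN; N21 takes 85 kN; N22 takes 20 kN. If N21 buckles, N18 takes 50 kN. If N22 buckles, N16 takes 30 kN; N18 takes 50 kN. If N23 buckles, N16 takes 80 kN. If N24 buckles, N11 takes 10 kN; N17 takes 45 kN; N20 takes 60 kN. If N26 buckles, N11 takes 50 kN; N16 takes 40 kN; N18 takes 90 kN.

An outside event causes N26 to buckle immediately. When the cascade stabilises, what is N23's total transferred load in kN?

25

Round 1 — N26 buckles (initial).
  N11: +50 → 50 < 60
  N16: +40 → 40 < 70
  N18: +90 → 90 ≥ 80
Round 2 — N18 buckles.
  N11: +45 → 95 ≥ 60
  N20: +90 → 90 ≥ 90
  N21: +80 → 80 ≥ 30
  N22: +60 → 60 ≥ 50
  N23: +25 → 25 < 30
Round 3 — N11, N20, N21, N22 buckle.
  N16: +30 → 70 ≥ 70
  N17: +40 → 40 < 90
Round 4 — N16 buckles.
No further bucklings.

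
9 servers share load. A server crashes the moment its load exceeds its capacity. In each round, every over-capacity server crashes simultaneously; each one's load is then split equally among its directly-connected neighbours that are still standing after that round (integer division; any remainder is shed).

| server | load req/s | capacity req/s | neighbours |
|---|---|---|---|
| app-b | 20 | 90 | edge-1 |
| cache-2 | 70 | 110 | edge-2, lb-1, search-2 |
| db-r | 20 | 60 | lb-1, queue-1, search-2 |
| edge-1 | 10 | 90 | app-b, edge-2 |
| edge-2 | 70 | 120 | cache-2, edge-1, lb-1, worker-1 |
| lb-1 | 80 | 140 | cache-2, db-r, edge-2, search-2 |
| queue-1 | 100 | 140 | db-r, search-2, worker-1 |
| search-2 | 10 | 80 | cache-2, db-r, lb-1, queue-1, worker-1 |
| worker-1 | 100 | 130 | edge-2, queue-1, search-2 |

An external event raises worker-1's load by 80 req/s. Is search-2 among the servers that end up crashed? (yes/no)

Round 1 — worker-1 at 180 > 130. worker-1 crashes.
  worker-1 sheds 180 req/s to edge-2, queue-1, search-2: 60 each.
    edge-2: 70+60 = 130 > 120
    queue-1: 100+60 = 160 > 140
    search-2: 10+60 = 70 ≤ 80
Round 2 — edge-2, queue-1 crash.
  edge-2 sheds 130 req/s to cache-2, edge-1, lb-1: 43 each (1 lost).
    cache-2: 70+43 = 113 > 110
    edge-1: 10+43 = 53 ≤ 90
    lb-1: 80+43 = 123 ≤ 140
  queue-1 sheds 160 req/s to db-r, search-2: 80 each.
    db-r: 20+80 = 100 > 60
    search-2: 70+80 = 150 > 80
Round 3 — cache-2, db-r, search-2 crash.
  cache-2 sheds 113 req/s to lb-1: 113 each.
    lb-1: 123+113 = 236 > 140
  db-r sheds 100 req/s to lb-1: 100 each.
    lb-1: 236+100 = 336 > 140
  search-2 sheds 150 req/s to lb-1: 150 each.
    lb-1: 336+150 = 486 > 140
Round 4 — lb-1 crashes.
  lb-1 sheds 486 req/s: no online neighbours, lost.
No further crashes.

yes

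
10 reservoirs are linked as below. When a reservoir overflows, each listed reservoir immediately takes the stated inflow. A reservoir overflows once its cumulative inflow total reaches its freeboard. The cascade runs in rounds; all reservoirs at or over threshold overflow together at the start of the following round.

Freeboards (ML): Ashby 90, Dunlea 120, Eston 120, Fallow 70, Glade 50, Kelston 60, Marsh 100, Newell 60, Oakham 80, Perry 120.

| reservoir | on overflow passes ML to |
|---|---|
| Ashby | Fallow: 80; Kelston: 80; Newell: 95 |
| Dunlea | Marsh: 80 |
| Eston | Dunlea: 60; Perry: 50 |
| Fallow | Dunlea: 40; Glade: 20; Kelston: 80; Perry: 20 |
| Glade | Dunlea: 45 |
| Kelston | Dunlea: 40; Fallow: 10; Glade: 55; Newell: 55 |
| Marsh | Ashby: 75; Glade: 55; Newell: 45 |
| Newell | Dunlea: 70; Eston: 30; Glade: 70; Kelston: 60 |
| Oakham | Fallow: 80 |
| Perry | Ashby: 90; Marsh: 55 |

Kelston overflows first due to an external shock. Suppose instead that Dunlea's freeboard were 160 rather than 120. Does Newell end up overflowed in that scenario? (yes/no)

With Dunlea's freeboard at 160:
Round 1 — Kelston overflows (initial).
  Dunlea: +40 → 40 < 160
  Fallow: +10 → 10 < 70
  Glade: +55 → 55 ≥ 50
  Newell: +55 → 55 < 60
Round 2 — Glade overflows.
  Dunlea: +45 → 85 < 160
No further overflows.

no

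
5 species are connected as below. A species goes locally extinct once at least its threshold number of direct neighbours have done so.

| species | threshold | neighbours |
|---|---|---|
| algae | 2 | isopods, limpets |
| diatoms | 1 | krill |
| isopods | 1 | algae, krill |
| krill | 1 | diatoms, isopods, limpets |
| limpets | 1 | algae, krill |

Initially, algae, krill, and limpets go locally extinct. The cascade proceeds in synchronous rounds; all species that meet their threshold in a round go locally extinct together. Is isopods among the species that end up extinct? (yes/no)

yes

Round 1 — algae, krill, limpets go locally extinct (initial).
Round 2 — checking thresholds:
  diatoms: 1 of 1 neighbours ≥ 1, goes locally extinct.
  isopods: 2 of 2 neighbours ≥ 1, goes locally extinct.
Round 3 — no new extinctions; cascade stops.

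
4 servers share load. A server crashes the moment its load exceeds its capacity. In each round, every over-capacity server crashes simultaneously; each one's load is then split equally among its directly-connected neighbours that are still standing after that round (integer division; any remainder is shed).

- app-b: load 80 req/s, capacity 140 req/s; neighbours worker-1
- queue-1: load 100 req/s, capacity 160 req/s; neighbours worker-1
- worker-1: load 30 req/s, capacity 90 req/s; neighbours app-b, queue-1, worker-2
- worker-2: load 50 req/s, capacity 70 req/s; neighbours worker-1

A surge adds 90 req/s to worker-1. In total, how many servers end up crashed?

2

Round 1 — worker-1 at 120 > 90. worker-1 crashes.
  worker-1 sheds 120 req/s to app-b, queue-1, worker-2: 40 each.
    app-b: 80+40 = 120 ≤ 140
    queue-1: 100+40 = 140 ≤ 160
    worker-2: 50+40 = 90 > 70
Round 2 — worker-2 crashes.
  worker-2 sheds 90 req/s: no online neighbours, lost.
No further crashes.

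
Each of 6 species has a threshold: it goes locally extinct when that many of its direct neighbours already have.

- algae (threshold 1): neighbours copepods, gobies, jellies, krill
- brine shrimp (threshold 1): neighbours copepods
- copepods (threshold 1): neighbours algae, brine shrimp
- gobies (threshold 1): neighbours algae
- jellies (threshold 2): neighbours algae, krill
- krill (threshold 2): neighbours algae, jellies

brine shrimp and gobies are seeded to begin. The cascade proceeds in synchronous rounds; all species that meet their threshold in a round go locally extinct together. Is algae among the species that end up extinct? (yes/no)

Round 1 — brine shrimp, gobies go locally extinct (initial).
Round 2 — checking thresholds:
  algae: 1 of 4 neighbours ≥ 1, goes locally extinct.
  copepods: 1 of 2 neighbours ≥ 1, goes locally extinct.
Round 3 — no new extinctions; cascade stops.

yes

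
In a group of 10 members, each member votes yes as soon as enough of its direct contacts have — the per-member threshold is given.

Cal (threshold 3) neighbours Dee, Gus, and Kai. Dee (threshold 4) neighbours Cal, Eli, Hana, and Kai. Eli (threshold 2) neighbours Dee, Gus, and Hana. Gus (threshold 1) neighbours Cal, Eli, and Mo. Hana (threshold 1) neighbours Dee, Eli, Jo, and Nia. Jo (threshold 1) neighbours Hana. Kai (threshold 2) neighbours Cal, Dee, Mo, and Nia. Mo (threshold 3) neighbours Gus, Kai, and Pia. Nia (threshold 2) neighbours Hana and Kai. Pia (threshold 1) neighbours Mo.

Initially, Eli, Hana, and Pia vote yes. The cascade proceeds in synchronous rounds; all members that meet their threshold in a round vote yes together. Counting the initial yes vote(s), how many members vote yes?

5

Round 1 — Eli, Hana, Pia vote yes (initial).
Round 2 — checking thresholds:
  Dee: 2 of 4 neighbours < 4, holds.
  Gus: 1 of 3 neighbours ≥ 1, votes yes.
  Jo: 1 of 1 neighbours ≥ 1, votes yes.
  Mo: 1 of 3 neighbours < 3, holds.
  Nia: 1 of 2 neighbours < 2, holds.
Round 3 — no new yes votes; cascade stops.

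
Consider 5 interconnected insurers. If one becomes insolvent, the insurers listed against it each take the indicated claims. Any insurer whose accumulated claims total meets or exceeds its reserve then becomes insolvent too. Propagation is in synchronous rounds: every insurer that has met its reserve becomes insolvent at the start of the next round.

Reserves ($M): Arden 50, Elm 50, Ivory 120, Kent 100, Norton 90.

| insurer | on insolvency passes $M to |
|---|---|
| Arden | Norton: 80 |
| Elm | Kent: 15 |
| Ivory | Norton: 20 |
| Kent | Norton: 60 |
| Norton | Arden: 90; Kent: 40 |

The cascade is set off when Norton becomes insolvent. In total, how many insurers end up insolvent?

Round 1 — Norton becomes insolvent (initial).
  Arden: +90 → 90 ≥ 50
  Kent: +40 → 40 < 100
Round 2 — Arden becomes insolvent.
No further insolvencies.

2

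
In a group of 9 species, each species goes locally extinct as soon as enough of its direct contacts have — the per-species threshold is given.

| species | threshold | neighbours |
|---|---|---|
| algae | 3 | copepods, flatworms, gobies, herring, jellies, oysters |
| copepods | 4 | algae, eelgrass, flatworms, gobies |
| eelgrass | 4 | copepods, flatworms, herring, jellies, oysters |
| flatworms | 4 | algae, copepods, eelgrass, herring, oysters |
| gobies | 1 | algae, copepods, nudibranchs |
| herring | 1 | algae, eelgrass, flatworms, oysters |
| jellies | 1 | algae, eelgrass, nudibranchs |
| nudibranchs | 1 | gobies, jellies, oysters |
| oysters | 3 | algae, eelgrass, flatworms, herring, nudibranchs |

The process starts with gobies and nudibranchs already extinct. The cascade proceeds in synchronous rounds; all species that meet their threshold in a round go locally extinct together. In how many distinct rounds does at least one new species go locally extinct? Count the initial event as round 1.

Round 1 — gobies, nudibranchs go locally extinct (initial).
Round 2 — checking thresholds:
  algae: 1 of 6 neighbours < 3, holds.
  copepods: 1 of 4 neighbours < 4, holds.
  jellies: 1 of 3 neighbours ≥ 1, goes locally extinct.
  oysters: 1 of 5 neighbours < 3, holds.
Round 3 — no new extinctions; cascade stops.

2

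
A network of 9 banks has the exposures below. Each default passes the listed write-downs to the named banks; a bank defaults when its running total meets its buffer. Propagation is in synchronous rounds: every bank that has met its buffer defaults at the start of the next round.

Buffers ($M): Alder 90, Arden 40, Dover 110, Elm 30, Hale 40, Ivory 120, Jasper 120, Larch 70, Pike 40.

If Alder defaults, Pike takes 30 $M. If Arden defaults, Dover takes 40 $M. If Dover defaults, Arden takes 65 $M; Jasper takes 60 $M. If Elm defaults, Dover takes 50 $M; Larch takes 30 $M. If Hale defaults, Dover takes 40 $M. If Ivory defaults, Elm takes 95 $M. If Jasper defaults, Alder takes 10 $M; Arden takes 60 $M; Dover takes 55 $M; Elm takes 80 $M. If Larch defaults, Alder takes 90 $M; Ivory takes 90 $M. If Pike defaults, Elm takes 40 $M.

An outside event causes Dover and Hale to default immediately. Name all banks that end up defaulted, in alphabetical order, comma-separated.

Arden, Dover, Hale

Round 1 — Dover, Hale default (initial).
  Arden: +65 → 65 ≥ 40
  Jasper: +60 → 60 < 120
Round 2 — Arden defaults.
No further defaults.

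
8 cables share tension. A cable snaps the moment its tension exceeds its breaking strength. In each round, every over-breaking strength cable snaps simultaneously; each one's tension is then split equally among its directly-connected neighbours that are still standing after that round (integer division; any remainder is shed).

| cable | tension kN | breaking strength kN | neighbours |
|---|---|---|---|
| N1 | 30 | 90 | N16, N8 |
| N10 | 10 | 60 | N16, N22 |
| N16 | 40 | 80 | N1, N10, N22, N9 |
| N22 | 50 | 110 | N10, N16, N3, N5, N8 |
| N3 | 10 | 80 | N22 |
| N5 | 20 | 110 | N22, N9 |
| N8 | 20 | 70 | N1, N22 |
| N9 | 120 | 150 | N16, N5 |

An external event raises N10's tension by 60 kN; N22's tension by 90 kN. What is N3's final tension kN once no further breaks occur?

45

Round 1 — N10 at 70 > 60; N22 at 140 > 110. N10, N22 snap.
  N10 sheds 70 kN to N16: 70 each.
    N16: 40+70 = 110 > 80
  N22 sheds 140 kN to N16, N3, N5, N8: 35 each.
    N16: 110+35 = 145 > 80
    N3: 10+35 = 45 ≤ 80
    N5: 20+35 = 55 ≤ 110
    N8: 20+35 = 55 ≤ 70
Round 2 — N16 snaps.
  N16 sheds 145 kN to N1, N9: 72 each (1 lost).
    N1: 30+72 = 102 > 90
    N9: 120+72 = 192 > 150
Round 3 — N1, N9 snap.
  N1 sheds 102 kN to N8: 102 each.
    N8: 55+102 = 157 > 70
  N9 sheds 192 kN to N5: 192 each.
    N5: 55+192 = 247 > 110
Round 4 — N5, N8 snap.
  N5 sheds 247 kN: no online neighbours, lost.
  N8 sheds 157 kN: no online neighbours, lost.
No further breaks.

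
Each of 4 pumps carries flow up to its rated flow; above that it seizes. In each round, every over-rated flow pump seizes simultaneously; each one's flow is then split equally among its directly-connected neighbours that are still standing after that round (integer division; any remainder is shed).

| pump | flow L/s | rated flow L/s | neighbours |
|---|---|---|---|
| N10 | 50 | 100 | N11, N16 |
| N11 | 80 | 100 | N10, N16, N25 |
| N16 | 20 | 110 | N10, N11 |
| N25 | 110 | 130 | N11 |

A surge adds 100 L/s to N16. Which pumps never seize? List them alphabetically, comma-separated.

Round 1 — N16 at 120 > 110. N16 seizes.
  N16 sheds 120 L/s to N10, N11: 60 each.
    N10: 50+60 = 110 > 100
    N11: 80+60 = 140 > 100
Round 2 — N10, N11 seize.
  N10 sheds 110 L/s: no online neighbours, lost.
  N11 sheds 140 L/s to N25: 140 each.
    N25: 110+140 = 250 > 130
Round 3 — N25 seizes.
  N25 sheds 250 L/s: no online neighbours, lost.
No further seizures.

none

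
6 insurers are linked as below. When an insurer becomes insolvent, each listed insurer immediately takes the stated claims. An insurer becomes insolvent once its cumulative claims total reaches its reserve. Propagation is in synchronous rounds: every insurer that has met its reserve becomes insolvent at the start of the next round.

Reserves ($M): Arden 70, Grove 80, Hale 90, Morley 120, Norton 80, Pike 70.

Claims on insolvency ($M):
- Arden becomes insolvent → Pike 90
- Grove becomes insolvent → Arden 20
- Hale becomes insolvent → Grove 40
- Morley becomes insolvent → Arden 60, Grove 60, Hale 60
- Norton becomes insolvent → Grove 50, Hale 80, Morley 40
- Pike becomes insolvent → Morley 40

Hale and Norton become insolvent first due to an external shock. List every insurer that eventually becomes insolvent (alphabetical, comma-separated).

Round 1 — Hale, Norton become insolvent (initial).
  Grove: +40+50 → 90 ≥ 80
  Morley: +40 → 40 < 120
Round 2 — Grove becomes insolvent.
  Arden: +20 → 20 < 70
No further insolvencies.

Grove, Hale, Norton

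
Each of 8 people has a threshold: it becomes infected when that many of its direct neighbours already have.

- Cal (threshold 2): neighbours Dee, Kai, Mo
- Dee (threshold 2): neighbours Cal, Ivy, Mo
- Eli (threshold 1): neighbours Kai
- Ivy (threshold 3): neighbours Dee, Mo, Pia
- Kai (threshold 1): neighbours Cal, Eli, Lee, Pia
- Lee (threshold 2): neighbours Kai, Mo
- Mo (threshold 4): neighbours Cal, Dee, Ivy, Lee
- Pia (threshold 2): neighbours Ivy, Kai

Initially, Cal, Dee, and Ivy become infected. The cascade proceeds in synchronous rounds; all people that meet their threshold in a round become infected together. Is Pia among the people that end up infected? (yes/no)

yes

Round 1 — Cal, Dee, Ivy become infected (initial).
Round 2 — checking thresholds:
  Kai: 1 of 4 neighbours ≥ 1, becomes infected.
  Mo: 3 of 4 neighbours < 4, below threshold.
  Pia: 1 of 2 neighbours < 2, below threshold.
Round 3 — checking thresholds:
  Eli: 1 of 1 neighbours ≥ 1, becomes infected.
  Lee: 1 of 2 neighbours < 2, below threshold.
  Mo: 3 of 4 neighbours < 4, below threshold.
  Pia: 2 of 2 neighbours ≥ 2, becomes infected.
Round 4 — no new infections; cascade stops.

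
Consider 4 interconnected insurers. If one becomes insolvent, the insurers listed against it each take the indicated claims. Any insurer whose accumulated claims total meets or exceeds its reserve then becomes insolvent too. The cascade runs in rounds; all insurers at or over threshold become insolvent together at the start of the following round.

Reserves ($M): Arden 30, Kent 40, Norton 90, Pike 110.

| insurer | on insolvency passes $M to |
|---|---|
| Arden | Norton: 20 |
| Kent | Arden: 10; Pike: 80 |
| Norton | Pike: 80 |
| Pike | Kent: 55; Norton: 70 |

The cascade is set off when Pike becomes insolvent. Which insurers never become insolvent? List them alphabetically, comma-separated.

Round 1 — Pike becomes insolvent (initial).
  Kent: +55 → 55 ≥ 40
  Norton: +70 → 70 < 90
Round 2 — Kent becomes insolvent.
  Arden: +10 → 10 < 30
No further insolvencies.

Arden, Norton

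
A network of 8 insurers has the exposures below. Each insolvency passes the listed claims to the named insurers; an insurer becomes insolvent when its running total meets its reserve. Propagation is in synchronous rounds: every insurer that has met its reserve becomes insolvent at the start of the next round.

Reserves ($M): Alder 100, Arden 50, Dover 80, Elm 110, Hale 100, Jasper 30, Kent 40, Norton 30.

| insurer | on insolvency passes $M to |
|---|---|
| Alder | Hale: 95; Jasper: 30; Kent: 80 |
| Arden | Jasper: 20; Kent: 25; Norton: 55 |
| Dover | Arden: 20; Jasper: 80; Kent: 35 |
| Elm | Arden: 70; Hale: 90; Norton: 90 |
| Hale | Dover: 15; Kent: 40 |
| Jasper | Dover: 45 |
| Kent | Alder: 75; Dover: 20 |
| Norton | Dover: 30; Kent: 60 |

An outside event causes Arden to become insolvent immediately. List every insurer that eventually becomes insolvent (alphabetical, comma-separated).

Round 1 — Arden becomes insolvent (initial).
  Jasper: +20 → 20 < 30
  Kent: +25 → 25 < 40
  Norton: +55 → 55 ≥ 30
Round 2 — Norton becomes insolvent.
  Dover: +30 → 30 < 80
  Kent: +60 → 85 ≥ 40
Round 3 — Kent becomes insolvent.
  Alder: +75 → 75 < 100
  Dover: +20 → 50 < 80
No further insolvencies.

Arden, Kent, Norton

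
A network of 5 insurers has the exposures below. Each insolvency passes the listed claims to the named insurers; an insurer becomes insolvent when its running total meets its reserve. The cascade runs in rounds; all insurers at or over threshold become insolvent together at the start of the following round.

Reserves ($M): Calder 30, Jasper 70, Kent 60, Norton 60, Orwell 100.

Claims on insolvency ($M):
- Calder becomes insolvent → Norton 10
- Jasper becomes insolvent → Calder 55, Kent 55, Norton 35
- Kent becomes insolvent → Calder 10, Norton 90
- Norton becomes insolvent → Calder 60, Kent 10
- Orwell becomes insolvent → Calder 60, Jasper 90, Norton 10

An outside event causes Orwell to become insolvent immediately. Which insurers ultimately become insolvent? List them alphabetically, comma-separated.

Round 1 — Orwell becomes insolvent (initial).
  Calder: +60 → 60 ≥ 30
  Jasper: +90 → 90 ≥ 70
  Norton: +10 → 10 < 60
Round 2 — Calder, Jasper become insolvent.
  Kent: +55 → 55 < 60
  Norton: +10+35 → 55 < 60
No further insolvencies.

Calder, Jasper, Orwell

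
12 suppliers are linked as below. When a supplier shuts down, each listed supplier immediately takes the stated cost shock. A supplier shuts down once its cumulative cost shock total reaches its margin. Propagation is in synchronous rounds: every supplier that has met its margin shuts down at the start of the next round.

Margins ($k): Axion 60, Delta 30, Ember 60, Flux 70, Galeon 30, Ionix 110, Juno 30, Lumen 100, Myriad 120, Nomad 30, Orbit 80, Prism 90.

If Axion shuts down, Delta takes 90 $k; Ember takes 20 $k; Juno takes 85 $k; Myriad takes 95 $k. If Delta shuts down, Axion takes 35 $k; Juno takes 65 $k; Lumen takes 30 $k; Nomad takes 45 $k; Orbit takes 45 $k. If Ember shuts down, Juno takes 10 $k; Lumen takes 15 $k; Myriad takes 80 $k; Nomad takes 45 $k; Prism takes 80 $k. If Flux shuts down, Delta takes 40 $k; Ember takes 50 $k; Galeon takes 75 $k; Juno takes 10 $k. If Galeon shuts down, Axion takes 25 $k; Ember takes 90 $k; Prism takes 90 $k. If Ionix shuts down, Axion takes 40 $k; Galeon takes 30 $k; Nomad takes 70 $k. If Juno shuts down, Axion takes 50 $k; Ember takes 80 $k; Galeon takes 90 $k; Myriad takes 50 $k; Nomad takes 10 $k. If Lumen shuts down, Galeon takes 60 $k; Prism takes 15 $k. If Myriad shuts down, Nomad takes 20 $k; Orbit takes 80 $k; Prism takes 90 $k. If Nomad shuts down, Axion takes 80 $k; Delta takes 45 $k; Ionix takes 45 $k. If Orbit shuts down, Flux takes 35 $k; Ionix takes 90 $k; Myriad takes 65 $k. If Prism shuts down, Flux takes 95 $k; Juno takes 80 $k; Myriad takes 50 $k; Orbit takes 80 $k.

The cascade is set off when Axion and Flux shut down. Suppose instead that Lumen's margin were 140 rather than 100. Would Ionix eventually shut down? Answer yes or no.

yes

With Lumen's margin at 140:
Round 1 — Axion, Flux shut down (initial).
  Delta: +90+40 → 130 ≥ 30
  Ember: +20+50 → 70 ≥ 60
  Galeon: +75 → 75 ≥ 30
  Juno: +85+10 → 95 ≥ 30
  Myriad: +95 → 95 < 120
Round 2 — Delta, Ember, Galeon, Juno shut down.
  Lumen: +30+15 → 45 < 140
  Myriad: +80+50 → 225 ≥ 120
  Nomad: +45+45+10 → 100 ≥ 30
  Orbit: +45 → 45 < 80
  Prism: +80+90 → 170 ≥ 90
Round 3 — Myriad, Nomad, Prism shut down.
  Ionix: +45 → 45 < 110
  Orbit: +80+80 → 205 ≥ 80
Round 4 — Orbit shuts down.
  Ionix: +90 → 135 ≥ 110
Round 5 — Ionix shuts down.
No further shutdowns.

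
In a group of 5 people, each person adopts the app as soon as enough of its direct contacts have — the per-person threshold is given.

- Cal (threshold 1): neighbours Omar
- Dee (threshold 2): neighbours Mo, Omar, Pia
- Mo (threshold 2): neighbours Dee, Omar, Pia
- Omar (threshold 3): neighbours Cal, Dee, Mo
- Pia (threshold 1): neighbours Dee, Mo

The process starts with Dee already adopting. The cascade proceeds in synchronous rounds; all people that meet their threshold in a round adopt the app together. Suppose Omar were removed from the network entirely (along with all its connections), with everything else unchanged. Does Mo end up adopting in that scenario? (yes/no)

yes

With Omar removed:
Round 1 — Dee adopts the app (initial).
Round 2 — checking thresholds:
  Mo: 1 of 2 neighbours < 2, not yet.
  Pia: 1 of 2 neighbours ≥ 1, adopts the app.
Round 3 — checking thresholds:
  Mo: 2 of 2 neighbours ≥ 2, adopts the app.
Round 4 — no new adoptions; cascade stops.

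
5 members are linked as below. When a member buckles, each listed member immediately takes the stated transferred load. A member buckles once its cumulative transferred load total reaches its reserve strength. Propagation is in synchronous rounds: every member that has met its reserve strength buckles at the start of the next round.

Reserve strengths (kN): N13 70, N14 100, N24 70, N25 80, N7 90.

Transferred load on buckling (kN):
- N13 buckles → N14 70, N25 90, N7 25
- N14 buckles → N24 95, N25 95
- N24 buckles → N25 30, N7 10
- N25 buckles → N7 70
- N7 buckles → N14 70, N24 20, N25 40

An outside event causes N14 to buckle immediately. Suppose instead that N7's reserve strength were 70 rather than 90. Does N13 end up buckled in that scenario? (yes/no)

With N7's reserve strength at 70:
Round 1 — N14 buckles (initial).
  N24: +95 → 95 ≥ 70
  N25: +95 → 95 ≥ 80
Round 2 — N24, N25 buckle.
  N7: +10+70 → 80 ≥ 70
Round 3 — N7 buckles.
No further bucklings.

no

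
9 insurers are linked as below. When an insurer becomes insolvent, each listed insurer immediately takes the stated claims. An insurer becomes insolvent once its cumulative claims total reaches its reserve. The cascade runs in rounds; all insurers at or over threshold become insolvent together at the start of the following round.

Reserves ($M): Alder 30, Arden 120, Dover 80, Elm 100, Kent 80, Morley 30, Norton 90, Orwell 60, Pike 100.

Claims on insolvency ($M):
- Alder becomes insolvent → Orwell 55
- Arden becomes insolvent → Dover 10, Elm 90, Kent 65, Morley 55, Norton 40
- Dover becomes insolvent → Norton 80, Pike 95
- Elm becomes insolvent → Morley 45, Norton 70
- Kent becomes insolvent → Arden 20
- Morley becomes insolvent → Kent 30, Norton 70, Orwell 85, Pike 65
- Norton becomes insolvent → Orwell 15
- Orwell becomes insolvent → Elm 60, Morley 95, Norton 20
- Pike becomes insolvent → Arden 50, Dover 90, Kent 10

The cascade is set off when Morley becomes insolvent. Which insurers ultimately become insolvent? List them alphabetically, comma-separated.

Morley, Norton, Orwell

Round 1 — Morley becomes insolvent (initial).
  Kent: +30 → 30 < 80
  Norton: +70 → 70 < 90
  Orwell: +85 → 85 ≥ 60
  Pike: +65 → 65 < 100
Round 2 — Orwell becomes insolvent.
  Elm: +60 → 60 < 100
  Norton: +20 → 90 ≥ 90
Round 3 — Norton becomes insolvent.
No further insolvencies.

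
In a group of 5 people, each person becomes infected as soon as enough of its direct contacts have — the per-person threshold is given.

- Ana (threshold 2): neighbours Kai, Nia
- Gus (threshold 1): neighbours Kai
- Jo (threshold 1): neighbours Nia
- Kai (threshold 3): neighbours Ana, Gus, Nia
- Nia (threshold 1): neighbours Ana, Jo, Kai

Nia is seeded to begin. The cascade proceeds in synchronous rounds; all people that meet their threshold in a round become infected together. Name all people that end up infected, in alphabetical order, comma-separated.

Round 1 — Nia becomes infected (initial).
Round 2 — checking thresholds:
  Ana: 1 of 2 neighbours < 2, not yet.
  Jo: 1 of 1 neighbours ≥ 1, becomes infected.
  Kai: 1 of 3 neighbours < 3, not yet.
Round 3 — no new infections; cascade stops.

Jo, Nia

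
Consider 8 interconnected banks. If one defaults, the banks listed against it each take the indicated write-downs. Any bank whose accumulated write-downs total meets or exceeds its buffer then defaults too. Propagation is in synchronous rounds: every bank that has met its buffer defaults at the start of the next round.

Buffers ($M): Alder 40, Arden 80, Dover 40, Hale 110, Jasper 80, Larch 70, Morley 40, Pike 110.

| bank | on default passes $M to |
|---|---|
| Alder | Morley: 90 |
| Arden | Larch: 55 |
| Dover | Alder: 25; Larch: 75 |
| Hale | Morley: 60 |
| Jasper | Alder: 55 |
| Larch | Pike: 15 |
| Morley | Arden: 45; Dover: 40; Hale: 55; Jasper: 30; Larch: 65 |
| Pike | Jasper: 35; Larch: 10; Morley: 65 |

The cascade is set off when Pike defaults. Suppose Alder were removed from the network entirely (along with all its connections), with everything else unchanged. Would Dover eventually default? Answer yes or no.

With Alder removed:
Round 1 — Pike defaults (initial).
  Jasper: +35 → 35 < 80
  Larch: +10 → 10 < 70
  Morley: +65 → 65 ≥ 40
Round 2 — Morley defaults.
  Arden: +45 → 45 < 80
  Dover: +40 → 40 ≥ 40
  Hale: +55 → 55 < 110
  Jasper: +30 → 65 < 80
  Larch: +65 → 75 ≥ 70
Round 3 — Dover, Larch default.
No further defaults.

yes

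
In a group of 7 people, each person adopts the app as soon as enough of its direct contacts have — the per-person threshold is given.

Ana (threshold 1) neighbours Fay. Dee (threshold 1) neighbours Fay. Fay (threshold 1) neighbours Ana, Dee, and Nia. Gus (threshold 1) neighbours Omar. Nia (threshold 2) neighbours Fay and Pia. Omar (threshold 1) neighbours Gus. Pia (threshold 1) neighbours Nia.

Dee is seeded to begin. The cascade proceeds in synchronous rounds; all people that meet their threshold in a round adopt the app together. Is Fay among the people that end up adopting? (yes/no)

Round 1 — Dee adopts the app (initial).
Round 2 — checking thresholds:
  Fay: 1 of 3 neighbours ≥ 1, adopts the app.
Round 3 — checking thresholds:
  Ana: 1 of 1 neighbours ≥ 1, adopts the app.
  Nia: 1 of 2 neighbours < 2, not yet.
Round 4 — no new adoptions; cascade stops.

yes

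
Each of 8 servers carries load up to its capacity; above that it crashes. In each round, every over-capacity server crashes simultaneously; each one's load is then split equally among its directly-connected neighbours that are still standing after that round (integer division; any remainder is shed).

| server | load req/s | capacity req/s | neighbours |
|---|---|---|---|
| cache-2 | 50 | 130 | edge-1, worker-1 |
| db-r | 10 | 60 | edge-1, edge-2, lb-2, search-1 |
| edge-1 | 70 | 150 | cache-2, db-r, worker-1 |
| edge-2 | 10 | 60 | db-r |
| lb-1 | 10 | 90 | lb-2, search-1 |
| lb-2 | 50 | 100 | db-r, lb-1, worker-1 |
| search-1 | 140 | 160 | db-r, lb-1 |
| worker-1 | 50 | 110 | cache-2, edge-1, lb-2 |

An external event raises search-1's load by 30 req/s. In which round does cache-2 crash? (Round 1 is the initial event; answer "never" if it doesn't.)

5

Round 1 — search-1 at 170 > 160. search-1 crashes.
  search-1 sheds 170 req/s to db-r, lb-1: 85 each.
    db-r: 10+85 = 95 > 60
    lb-1: 10+85 = 95 > 90
Round 2 — db-r, lb-1 crash.
  db-r sheds 95 req/s to edge-1, edge-2, lb-2: 31 each (2 lost).
    edge-1: 70+31 = 101 ≤ 150
    edge-2: 10+31 = 41 ≤ 60
    lb-2: 50+31 = 81 ≤ 100
  lb-1 sheds 95 req/s to lb-2: 95 each.
    lb-2: 81+95 = 176 > 100
Round 3 — lb-2 crashes.
  lb-2 sheds 176 req/s to worker-1: 176 each.
    worker-1: 50+176 = 226 > 110
Round 4 — worker-1 crashes.
  worker-1 sheds 226 req/s to cache-2, edge-1: 113 each.
    cache-2: 50+113 = 163 > 130
    edge-1: 101+113 = 214 > 150
Round 5 — cache-2, edge-1 crash.
  cache-2 sheds 163 req/s: no online neighbours, lost.
  edge-1 sheds 214 req/s: no online neighbours, lost.
No further crashes.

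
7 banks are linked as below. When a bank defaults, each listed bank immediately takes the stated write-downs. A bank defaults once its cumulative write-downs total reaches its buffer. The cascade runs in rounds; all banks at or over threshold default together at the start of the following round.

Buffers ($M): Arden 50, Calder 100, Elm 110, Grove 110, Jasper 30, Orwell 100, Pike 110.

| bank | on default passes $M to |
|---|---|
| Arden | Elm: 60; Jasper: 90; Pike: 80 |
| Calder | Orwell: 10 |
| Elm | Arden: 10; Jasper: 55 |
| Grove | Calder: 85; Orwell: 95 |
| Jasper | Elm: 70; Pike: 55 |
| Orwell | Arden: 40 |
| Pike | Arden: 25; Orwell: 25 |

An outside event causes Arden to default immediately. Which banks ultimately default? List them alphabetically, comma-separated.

Round 1 — Arden defaults (initial).
  Elm: +60 → 60 < 110
  Jasper: +90 → 90 ≥ 30
  Pike: +80 → 80 < 110
Round 2 — Jasper defaults.
  Elm: +70 → 130 ≥ 110
  Pike: +55 → 135 ≥ 110
Round 3 — Elm, Pike default.
  Orwell: +25 → 25 < 100
No further defaults.

Arden, Elm, Jasper, Pike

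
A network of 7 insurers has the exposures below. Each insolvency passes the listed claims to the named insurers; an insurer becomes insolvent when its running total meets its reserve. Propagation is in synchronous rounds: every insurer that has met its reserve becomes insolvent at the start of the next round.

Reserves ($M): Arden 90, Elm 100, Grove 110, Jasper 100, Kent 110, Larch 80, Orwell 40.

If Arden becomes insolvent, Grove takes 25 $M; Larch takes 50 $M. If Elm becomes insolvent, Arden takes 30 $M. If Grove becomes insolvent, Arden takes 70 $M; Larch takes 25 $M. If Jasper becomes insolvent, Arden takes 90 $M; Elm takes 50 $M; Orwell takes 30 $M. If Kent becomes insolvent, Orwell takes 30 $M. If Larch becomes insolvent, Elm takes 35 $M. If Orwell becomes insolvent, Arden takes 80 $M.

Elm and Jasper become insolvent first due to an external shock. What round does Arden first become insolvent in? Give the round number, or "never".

2

Round 1 — Elm, Jasper become insolvent (initial).
  Arden: +30+90 → 120 ≥ 90
  Orwell: +30 → 30 < 40
Round 2 — Arden becomes insolvent.
  Grove: +25 → 25 < 110
  Larch: +50 → 50 < 80
No further insolvencies.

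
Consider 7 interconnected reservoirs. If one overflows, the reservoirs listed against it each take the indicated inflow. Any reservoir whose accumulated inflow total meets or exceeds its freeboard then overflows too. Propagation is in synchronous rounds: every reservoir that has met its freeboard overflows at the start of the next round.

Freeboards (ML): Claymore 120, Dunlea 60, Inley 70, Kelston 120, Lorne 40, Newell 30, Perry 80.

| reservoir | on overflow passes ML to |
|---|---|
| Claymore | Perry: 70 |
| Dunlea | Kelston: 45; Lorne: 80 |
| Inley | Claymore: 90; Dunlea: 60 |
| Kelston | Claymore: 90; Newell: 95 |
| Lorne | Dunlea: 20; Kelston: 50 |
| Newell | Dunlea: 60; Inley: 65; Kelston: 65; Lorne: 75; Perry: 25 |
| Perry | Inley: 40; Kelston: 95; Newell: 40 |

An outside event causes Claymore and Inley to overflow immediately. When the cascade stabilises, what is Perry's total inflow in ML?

70

Round 1 — Claymore, Inley overflow (initial).
  Dunlea: +60 → 60 ≥ 60
  Perry: +70 → 70 < 80
Round 2 — Dunlea overflows.
  Kelston: +45 → 45 < 120
  Lorne: +80 → 80 ≥ 40
Round 3 — Lorne overflows.
  Kelston: +50 → 95 < 120
No further overflows.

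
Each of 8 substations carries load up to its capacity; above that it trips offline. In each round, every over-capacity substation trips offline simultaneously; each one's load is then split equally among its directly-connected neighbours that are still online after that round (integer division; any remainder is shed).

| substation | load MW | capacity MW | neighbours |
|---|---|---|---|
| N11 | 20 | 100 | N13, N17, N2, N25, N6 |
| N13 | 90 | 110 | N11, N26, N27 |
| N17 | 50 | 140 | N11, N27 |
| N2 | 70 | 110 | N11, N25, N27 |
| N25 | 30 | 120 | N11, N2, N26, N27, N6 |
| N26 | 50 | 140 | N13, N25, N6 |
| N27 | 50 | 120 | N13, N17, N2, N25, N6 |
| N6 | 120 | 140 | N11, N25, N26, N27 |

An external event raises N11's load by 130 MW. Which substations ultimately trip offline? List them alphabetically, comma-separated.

Round 1 — N11 at 150 > 100. N11 trips offline.
  N11 sheds 150 MW to N13, N17, N2, N25, N6: 30 each.
    N13: 90+30 = 120 > 110
    N17: 50+30 = 80 ≤ 140
    N2: 70+30 = 100 ≤ 110
    N25: 30+30 = 60 ≤ 120
    N6: 120+30 = 150 > 140
Round 2 — N13, N6 trip offline.
  N13 sheds 120 MW to N26, N27: 60 each.
    N26: 50+60 = 110 ≤ 140
    N27: 50+60 = 110 ≤ 120
  N6 sheds 150 MW to N25, N26, N27: 50 each.
    N25: 60+50 = 110 ≤ 120
    N26: 110+50 = 160 > 140
    N27: 110+50 = 160 > 120
Round 3 — N26, N27 trip offline.
  N26 sheds 160 MW to N25: 160 each.
    N25: 110+160 = 270 > 120
  N27 sheds 160 MW to N17, N2, N25: 53 each (1 lost).
    N17: 80+53 = 133 ≤ 140
    N2: 100+53 = 153 > 110
    N25: 270+53 = 323 > 120
Round 4 — N2, N25 trip offline.
  N2 sheds 153 MW: no online neighbours, lost.
  N25 sheds 323 MW: no online neighbours, lost.
No further trips.

N11, N13, N2, N25, N26, N27, N6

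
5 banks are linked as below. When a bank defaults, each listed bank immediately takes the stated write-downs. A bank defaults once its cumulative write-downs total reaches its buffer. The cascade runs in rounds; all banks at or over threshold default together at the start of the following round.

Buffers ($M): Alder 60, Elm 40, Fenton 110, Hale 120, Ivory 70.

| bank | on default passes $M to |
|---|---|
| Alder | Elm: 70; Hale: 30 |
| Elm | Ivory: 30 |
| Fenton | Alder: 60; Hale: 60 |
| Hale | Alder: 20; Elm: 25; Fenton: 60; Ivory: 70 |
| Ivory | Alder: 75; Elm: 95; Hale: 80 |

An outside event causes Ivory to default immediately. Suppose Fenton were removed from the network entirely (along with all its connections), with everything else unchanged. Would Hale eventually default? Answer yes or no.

no

With Fenton removed:
Round 1 — Ivory defaults (initial).
  Alder: +75 → 75 ≥ 60
  Elm: +95 → 95 ≥ 40
  Hale: +80 → 80 < 120
Round 2 — Alder, Elm default.
  Hale: +30 → 110 < 120
No further defaults.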